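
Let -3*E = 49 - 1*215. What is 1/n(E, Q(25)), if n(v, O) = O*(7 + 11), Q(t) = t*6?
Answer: 1/2700 ≈ 0.00037037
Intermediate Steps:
Q(t) = 6*t
E = 166/3 (E = -(49 - 1*215)/3 = -(49 - 215)/3 = -1/3*(-166) = 166/3 ≈ 55.333)
n(v, O) = 18*O (n(v, O) = O*18 = 18*O)
1/n(E, Q(25)) = 1/(18*(6*25)) = 1/(18*150) = 1/2700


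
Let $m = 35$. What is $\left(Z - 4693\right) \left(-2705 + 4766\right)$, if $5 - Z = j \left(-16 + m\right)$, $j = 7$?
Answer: $-9936081$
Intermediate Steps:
$Z = -128$ ($Z = 5 - 7 \left(-16 + 35\right) = 5 - 7 \cdot 19 = 5 - 133 = -128$)
$\left(Z - 4693\right) \left(-2705 + 4766\right) = \left(-128 - 4693\right) \left(-2705 + 4766\right) = \left(-4821\right) 2061 = -9936081$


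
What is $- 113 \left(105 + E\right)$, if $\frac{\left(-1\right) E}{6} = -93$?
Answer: $-74919$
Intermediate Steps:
$E = 558$ ($E = \left(-6\right) \left(-93\right) = 558$)
$- 113 \left(105 + E\right) = - 113 \left(105 + 558\right) = \left(-113\right) 663 = -74919$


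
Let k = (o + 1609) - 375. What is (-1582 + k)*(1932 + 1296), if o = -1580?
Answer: -6223584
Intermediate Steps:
k = -346 (k = (-1580 + 1609) - 375 = 29 - 375 = -346)
(-1582 + k)*(1932 + 1296) = (-1582 - 346)*(1932 + 1296) = -1928*3228 = -6223584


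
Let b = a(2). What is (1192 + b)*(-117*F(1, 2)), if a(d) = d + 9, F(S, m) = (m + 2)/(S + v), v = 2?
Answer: -187668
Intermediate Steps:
F(S, m) = (2 + m)/(2 + S) (F(S, m) = (m + 2)/(S + 2) = (2 + m)/(2 + S))
a(d) = 9 + d
b = 11 (b = 9 + 2 = 11)
(1192 + b)*(-117*F(1, 2)) = (1192 + 11)*(-117*(2 + 2)/(2 + 1)) = 1203*(-117*4/3) = 1203*(-156) = -187668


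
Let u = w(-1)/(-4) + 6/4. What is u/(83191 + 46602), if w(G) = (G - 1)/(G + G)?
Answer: 5/519172 ≈ 9.6307e-6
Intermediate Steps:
w(G) = (-1 + G)/(2*G) (w(G) = (-1 + G)/((2*G)) = (-1 + G)*(1/(2*G)) = (-1 + G)/(2*G))
u = 5/4 (u = ((1/2)*(-1 - 1)/(-1))/(-4) + 6/4 = ((1/2)*(-1)*(-2))*(-1/4) + 6*(1/4) = 1*(-1/4) + 3/2 = -1/4 + 3/2 = 5/4 ≈ 1.2500)
u/(83191 + 46602) = (5/4)/(83191 + 46602) = (5/4)/129793 = (1/129793)*(5/4) = 5/519172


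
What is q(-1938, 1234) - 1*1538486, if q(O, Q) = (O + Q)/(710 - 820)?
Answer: -7692398/5 ≈ -1.5385e+6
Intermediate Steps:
q(O, Q) = -O/110 - Q/110 (q(O, Q) = (O + Q)/(-110) = (O + Q)*(-1/110) = -O/110 - Q/110)
q(-1938, 1234) - 1*1538486 = (-1/110*(-1938) - 1/110*1234) - 1*1538486 = (969/55 - 617/55) - 1538486 = 32/5 - 1538486 = -7692398/5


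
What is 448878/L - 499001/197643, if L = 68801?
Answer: 54385826753/13598036043 ≈ 3.9995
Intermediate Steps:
448878/L - 499001/197643 = 448878/68801 - 499001/197643 = 54385826753/13598036043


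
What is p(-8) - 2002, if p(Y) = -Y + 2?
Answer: -1992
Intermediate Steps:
p(Y) = 2 - Y
p(-8) - 2002 = (2 - 1*(-8)) - 2002 = (2 + 8) - 2002 = 10 - 2002 = -1992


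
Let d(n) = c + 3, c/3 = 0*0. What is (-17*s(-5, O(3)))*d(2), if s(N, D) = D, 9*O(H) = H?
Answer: -17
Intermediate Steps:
O(H) = H/9
c = 0 (c = 3*(0*0) = 3*0 = 0)
d(n) = 3 (d(n) = 0 + 3 = 3)
(-17*s(-5, O(3)))*d(2) = -17*3/9*3 = -17*⅓*3 = -17/3*3 = -17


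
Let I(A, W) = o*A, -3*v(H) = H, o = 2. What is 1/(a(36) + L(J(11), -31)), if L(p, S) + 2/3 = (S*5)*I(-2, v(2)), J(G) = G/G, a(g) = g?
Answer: 3/1966 ≈ 0.0015259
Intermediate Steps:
v(H) = -H/3
I(A, W) = 2*A
J(G) = 1
L(p, S) = -2/3 - 20*S (L(p, S) = -2/3 + (S*5)*(2*(-2)) = -2/3 + (5*S)*(-4) = -2/3 - 20*S)
1/(a(36) + L(J(11), -31)) = 1/(36 + (-2/3 - 20*(-31))) = 1/(36 + (-2/3 + 620)) = 1/(36 + 1858/3) = 1/(1966/3) = 3/1966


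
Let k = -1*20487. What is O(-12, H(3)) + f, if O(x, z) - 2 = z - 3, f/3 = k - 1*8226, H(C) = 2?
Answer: -86138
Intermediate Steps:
k = -20487
f = -86139 (f = 3*(-20487 - 1*8226) = 3*(-20487 - 8226) = 3*(-28713) = -86139)
O(x, z) = -1 + z (O(x, z) = 2 + (z - 3) = 2 + (-3 + z) = -1 + z)
O(-12, H(3)) + f = (-1 + 2) - 86139 = 1 - 86139 = -86138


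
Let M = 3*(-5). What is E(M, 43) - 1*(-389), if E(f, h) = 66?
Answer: 455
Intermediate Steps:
M = -15
E(M, 43) - 1*(-389) = 66 - 1*(-389) = 66 + 389 = 455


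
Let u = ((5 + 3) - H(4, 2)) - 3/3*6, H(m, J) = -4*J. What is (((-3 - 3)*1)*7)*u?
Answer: -420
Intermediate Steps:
u = 10 (u = ((5 + 3) - (-4)*2) - 3/3*6 = (8 - 1*(-8)) - 3*1/3*6 = (8 + 8) - 1*6 = 16 - 6 = 10)
(((-3 - 3)*1)*7)*u = (((-3 - 3)*1)*7)*10 = (-6*1*7)*10 = -6*7*10 = -42*10 = -420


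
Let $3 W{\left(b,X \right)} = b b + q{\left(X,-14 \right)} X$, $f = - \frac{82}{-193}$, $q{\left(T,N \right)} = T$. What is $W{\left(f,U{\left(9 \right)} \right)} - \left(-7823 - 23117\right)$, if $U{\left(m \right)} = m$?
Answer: $\frac{3460476073}{111747} \approx 30967.0$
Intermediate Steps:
$f = \frac{82}{193}$ ($f = \left(-82\right) \left(- \frac{1}{193}\right) = \frac{82}{193} \approx 0.42487$)
$W{\left(b,X \right)} = \frac{X^{2}}{3} + \frac{b^{2}}{3}$ ($W{\left(b,X \right)} = \frac{b b + X X}{3} = \frac{b^{2} + X^{2}}{3} = \frac{X^{2} + b^{2}}{3} = \frac{X^{2}}{3} + \frac{b^{2}}{3}$)
$W{\left(f,U{\left(9 \right)} \right)} - \left(-7823 - 23117\right) = \left(\frac{9^{2}}{3} + \frac{\left(\frac{82}{193}\right)^{2}}{3}\right) - \left(-7823 - 23117\right) = \left(\frac{1}{3} \cdot 81 + \frac{1}{3} \cdot \frac{6724}{37249}\right) - -30940 = \left(27 + \frac{6724}{111747}\right) + 30940 = \frac{3023893}{111747} + 30940 = \frac{3460476073}{111747}$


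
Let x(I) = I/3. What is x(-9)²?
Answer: 9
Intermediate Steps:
x(I) = I/3 (x(I) = I*(⅓) = I/3)
x(-9)² = ((⅓)*(-9))² = (-3)² = 9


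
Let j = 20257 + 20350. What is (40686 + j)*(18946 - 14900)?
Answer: 328911478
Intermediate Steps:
j = 40607
(40686 + j)*(18946 - 14900) = (40686 + 40607)*(18946 - 14900) = 81293*4046 = 328911478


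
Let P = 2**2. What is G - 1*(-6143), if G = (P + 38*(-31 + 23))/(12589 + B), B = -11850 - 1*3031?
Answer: 1173338/191 ≈ 6143.1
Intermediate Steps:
P = 4
B = -14881 (B = -11850 - 3031 = -14881)
G = 25/191 (G = (4 + 38*(-31 + 23))/(12589 - 14881) = (4 + 38*(-8))/(-2292) = (4 - 304)*(-1/2292) = -300*(-1/2292) = 25/191 ≈ 0.13089)
G - 1*(-6143) = 25/191 - 1*(-6143) = 25/191 + 6143 = 1173338/191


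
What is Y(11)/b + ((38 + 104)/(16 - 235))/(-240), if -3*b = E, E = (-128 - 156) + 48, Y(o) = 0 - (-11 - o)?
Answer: 437809/1550520 ≈ 0.28236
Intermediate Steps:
Y(o) = 11 + o (Y(o) = 0 + (11 + o) = 11 + o)
E = -236 (E = -284 + 48 = -236)
b = 236/3 (b = -1/3*(-236) = 236/3 ≈ 78.667)
Y(11)/b + ((38 + 104)/(16 - 235))/(-240) = (11 + 11)/(236/3) + ((38 + 104)/(16 - 235))/(-240) = 22*(3/236) + (142/(-219))*(-1/240) = 33/118 + (142*(-1/219))*(-1/240) = 33/118 - 142/219*(-1/240) = 33/118 + 71/26280 = 437809/1550520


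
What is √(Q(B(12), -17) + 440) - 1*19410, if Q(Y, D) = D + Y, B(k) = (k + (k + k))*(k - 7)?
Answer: -19410 + 3*√67 ≈ -19385.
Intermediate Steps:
B(k) = 3*k*(-7 + k) (B(k) = (k + 2*k)*(-7 + k) = (3*k)*(-7 + k) = 3*k*(-7 + k))
√(Q(B(12), -17) + 440) - 1*19410 = √((-17 + 3*12*(-7 + 12)) + 440) - 1*19410 = √((-17 + 3*12*5) + 440) - 19410 = √((-17 + 180) + 440) - 19410 = √(163 + 440) - 19410 = √603 - 19410 = 3*√67 - 19410 = -19410 + 3*√67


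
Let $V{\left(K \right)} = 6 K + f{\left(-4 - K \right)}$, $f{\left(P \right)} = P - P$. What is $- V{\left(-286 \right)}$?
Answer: $1716$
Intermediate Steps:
$f{\left(P \right)} = 0$
$V{\left(K \right)} = 6 K$ ($V{\left(K \right)} = 6 K + 0 = 6 K$)
$- V{\left(-286 \right)} = - 6 \left(-286\right) = \left(-1\right) \left(-1716\right) = 1716$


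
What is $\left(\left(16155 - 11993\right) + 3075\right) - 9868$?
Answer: $-2631$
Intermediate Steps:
$\left(\left(16155 - 11993\right) + 3075\right) - 9868 = \left(4162 + 3075\right) - 9868 = 7237 - 9868 = -2631$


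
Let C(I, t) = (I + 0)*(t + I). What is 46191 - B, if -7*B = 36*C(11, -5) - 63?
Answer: 325650/7 ≈ 46521.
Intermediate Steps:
C(I, t) = I*(I + t)
B = -2313/7 (B = -(36*(11*(11 - 5)) - 63)/7 = -(36*(11*6) - 63)/7 = -(36*66 - 63)/7 = -(2376 - 63)/7 = -⅐*2313 = -2313/7 ≈ -330.43)
46191 - B = 46191 - 1*(-2313/7) = 46191 + 2313/7 = 325650/7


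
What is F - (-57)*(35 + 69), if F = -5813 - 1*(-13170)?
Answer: 13285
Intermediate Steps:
F = 7357 (F = -5813 + 13170 = 7357)
F - (-57)*(35 + 69) = 7357 - (-57)*(35 + 69) = 7357 - (-57)*104 = 7357 - 1*(-5928) = 7357 + 5928 = 13285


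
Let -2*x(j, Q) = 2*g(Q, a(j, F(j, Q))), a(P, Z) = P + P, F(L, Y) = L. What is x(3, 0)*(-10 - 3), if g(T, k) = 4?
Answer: 52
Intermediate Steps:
a(P, Z) = 2*P
x(j, Q) = -4
x(3, 0)*(-10 - 3) = -4*(-10 - 3) = -4*(-13) = 52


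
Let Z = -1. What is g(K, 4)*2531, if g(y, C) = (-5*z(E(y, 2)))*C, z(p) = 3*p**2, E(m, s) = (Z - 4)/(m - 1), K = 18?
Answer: -3796500/289 ≈ -13137.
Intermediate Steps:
E(m, s) = -5/(-1 + m) (E(m, s) = (-1 - 4)/(m - 1) = -5/(-1 + m))
g(y, C) = -375*C/(-1 + y)**2 (g(y, C) = (-15*(-5/(-1 + y))**2)*C = (-15*25/(-1 + y)**2)*C = (-375/(-1 + y)**2)*C = -375*C/(-1 + y)**2)
g(K, 4)*2531 = -375*4/(-1 + 18)**2*2531 = -375*4/17**2*2531 = -375*4*1/289*2531 = -1500/289*2531 = -3796500/289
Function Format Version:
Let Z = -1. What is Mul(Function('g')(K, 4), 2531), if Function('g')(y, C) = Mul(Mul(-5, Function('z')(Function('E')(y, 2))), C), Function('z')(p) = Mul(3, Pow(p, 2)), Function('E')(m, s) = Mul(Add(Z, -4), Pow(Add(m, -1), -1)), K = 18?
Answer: Rational(-3796500, 289) ≈ -13137.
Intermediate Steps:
Function('E')(m, s) = Mul(-5, Pow(Add(-1, m), -1)) (Function('E')(m, s) = Mul(Add(-1, -4), Pow(Add(m, -1), -1)) = Mul(-5, Pow(Add(-1, m), -1)))
Function('g')(y, C) = Mul(-375, C, Pow(Add(-1, y), -2)) (Function('g')(y, C) = Mul(Mul(-5, Mul(3, Pow(Mul(-5, Pow(Add(-1, y), -1)), 2))), C) = Mul(Mul(-5, Mul(3, Mul(25, Pow(Add(-1, y), -2)))), C) = Mul(Mul(-5, Mul(75, Pow(Add(-1, y), -2))), C) = Mul(Mul(-375, Pow(Add(-1, y), -2)), C) = Mul(-375, C, Pow(Add(-1, y), -2)))
Mul(Function('g')(K, 4), 2531) = Mul(Mul(-375, 4, Pow(Add(-1, 18), -2)), 2531) = Mul(Mul(-375, 4, Pow(17, -2)), 2531) = Mul(Mul(-375, 4, Rational(1, 289)), 2531) = Mul(Rational(-1500, 289), 2531) = Rational(-3796500, 289)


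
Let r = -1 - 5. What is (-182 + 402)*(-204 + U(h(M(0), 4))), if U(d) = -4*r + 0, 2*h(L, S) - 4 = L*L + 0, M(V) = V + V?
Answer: -39600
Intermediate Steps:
r = -6
M(V) = 2*V
h(L, S) = 2 + L²/2 (h(L, S) = 2 + (L*L + 0)/2 = 2 + (L² + 0)/2 = 2 + L²/2)
U(d) = 24 (U(d) = -4*(-6) + 0 = 24 + 0 = 24)
(-182 + 402)*(-204 + U(h(M(0), 4))) = (-182 + 402)*(-204 + 24) = 220*(-180) = -39600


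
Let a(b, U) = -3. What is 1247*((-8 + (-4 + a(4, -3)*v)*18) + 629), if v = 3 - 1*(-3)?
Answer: 280575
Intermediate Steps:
v = 6 (v = 3 + 3 = 6)
1247*((-8 + (-4 + a(4, -3)*v)*18) + 629) = 1247*((-8 + (-4 - 3*6)*18) + 629) = 1247*((-8 + (-4 - 18)*18) + 629) = 1247*((-8 - 22*18) + 629) = 1247*((-8 - 396) + 629) = 1247*(-404 + 629) = 1247*225 = 280575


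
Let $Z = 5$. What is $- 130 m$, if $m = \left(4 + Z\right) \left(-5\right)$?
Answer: $5850$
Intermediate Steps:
$m = -45$ ($m = \left(4 + 5\right) \left(-5\right) = 9 \left(-5\right) = -45$)
$- 130 m = \left(-130\right) \left(-45\right) = 5850$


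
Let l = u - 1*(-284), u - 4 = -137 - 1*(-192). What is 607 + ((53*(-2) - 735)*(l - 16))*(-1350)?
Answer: 371260057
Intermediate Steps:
u = 59 (u = 4 + (-137 - 1*(-192)) = 4 + (-137 + 192) = 4 + 55 = 59)
l = 343 (l = 59 - 1*(-284) = 59 + 284 = 343)
607 + ((53*(-2) - 735)*(l - 16))*(-1350) = 607 + ((53*(-2) - 735)*(343 - 16))*(-1350) = 607 + ((-106 - 735)*327)*(-1350) = 607 - 841*327*(-1350) = 607 - 275007*(-1350) = 607 + 371259450 = 371260057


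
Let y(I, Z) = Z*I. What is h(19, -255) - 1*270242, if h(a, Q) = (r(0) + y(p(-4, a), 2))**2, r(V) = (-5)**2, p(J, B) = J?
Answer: -269953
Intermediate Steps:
r(V) = 25
y(I, Z) = I*Z
h(a, Q) = 289 (h(a, Q) = (25 - 4*2)**2 = (25 - 8)**2 = 17**2 = 289)
h(19, -255) - 1*270242 = 289 - 1*270242 = 289 - 270242 = -269953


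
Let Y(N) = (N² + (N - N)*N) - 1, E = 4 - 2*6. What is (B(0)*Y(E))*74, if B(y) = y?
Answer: 0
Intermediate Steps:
E = -8 (E = 4 - 12 = -8)
Y(N) = -1 + N² (Y(N) = (N² + 0*N) - 1 = (N² + 0) - 1 = N² - 1 = -1 + N²)
(B(0)*Y(E))*74 = (0*(-1 + (-8)²))*74 = (0*(-1 + 64))*74 = (0*63)*74 = 0*74 = 0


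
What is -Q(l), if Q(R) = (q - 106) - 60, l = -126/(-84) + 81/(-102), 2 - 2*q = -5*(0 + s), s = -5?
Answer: 355/2 ≈ 177.50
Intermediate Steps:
q = -23/2 (q = 1 - (-5)*(0 - 5)/2 = 1 - (-5)*(-5)/2 = 1 - ½*25 = 1 - 25/2 = -23/2 ≈ -11.500)
l = 12/17 (l = -126*(-1/84) + 81*(-1/102) = 3/2 - 27/34 = 12/17 ≈ 0.70588)
Q(R) = -355/2 (Q(R) = (-23/2 - 106) - 60 = -235/2 - 60 = -355/2)
-Q(l) = -1*(-355/2) = 355/2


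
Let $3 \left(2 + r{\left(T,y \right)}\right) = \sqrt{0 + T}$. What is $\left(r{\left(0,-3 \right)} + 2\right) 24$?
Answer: $0$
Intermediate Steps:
$r{\left(T,y \right)} = -2 + \frac{\sqrt{T}}{3}$ ($r{\left(T,y \right)} = -2 + \frac{\sqrt{0 + T}}{3} = -2 + \frac{\sqrt{T}}{3}$)
$\left(r{\left(0,-3 \right)} + 2\right) 24 = \left(\left(-2 + \frac{\sqrt{0}}{3}\right) + 2\right) 24 = \left(\left(-2 + \frac{1}{3} \cdot 0\right) + 2\right) 24 = \left(\left(-2 + 0\right) + 2\right) 24 = \left(-2 + 2\right) 24 = 0 \cdot 24 = 0$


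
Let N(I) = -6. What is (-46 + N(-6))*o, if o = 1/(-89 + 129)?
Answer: -13/10 ≈ -1.3000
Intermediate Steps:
o = 1/40 ≈ 0.025000
(-46 + N(-6))*o = (-46 - 6)*(1/40) = -52*1/40 = -13/10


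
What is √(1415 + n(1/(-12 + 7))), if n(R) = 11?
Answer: √1426 ≈ 37.762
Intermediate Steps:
√(1415 + n(1/(-12 + 7))) = √(1415 + 11) = √1426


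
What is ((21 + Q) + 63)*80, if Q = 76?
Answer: 12800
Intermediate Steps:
((21 + Q) + 63)*80 = ((21 + 76) + 63)*80 = (97 + 63)*80 = 160*80 = 12800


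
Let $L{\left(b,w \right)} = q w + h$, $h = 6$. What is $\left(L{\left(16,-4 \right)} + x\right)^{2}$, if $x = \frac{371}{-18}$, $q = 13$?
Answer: $\frac{1437601}{324} \approx 4437.0$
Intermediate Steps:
$x = - \frac{371}{18}$ ($x = 371 \left(- \frac{1}{18}\right) = - \frac{371}{18} \approx -20.611$)
$L{\left(b,w \right)} = 6 + 13 w$ ($L{\left(b,w \right)} = 13 w + 6 = 6 + 13 w$)
$\left(L{\left(16,-4 \right)} + x\right)^{2} = \left(\left(6 + 13 \left(-4\right)\right) - \frac{371}{18}\right)^{2} = \left(\left(6 - 52\right) - \frac{371}{18}\right)^{2} = \left(-46 - \frac{371}{18}\right)^{2} = \left(- \frac{1199}{18}\right)^{2} = \frac{1437601}{324}$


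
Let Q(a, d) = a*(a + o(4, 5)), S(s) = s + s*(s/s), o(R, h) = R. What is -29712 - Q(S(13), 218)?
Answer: -30492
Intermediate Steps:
S(s) = 2*s (S(s) = s + s*1 = s + s = 2*s)
Q(a, d) = a*(4 + a) (Q(a, d) = a*(a + 4) = a*(4 + a))
-29712 - Q(S(13), 218) = -29712 - 2*13*(4 + 2*13) = -29712 - 26*(4 + 26) = -29712 - 26*30 = -29712 - 1*780 = -29712 - 780 = -30492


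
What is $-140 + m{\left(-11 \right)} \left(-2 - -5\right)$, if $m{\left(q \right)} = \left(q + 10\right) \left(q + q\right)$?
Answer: $-74$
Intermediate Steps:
$m{\left(q \right)} = 2 q \left(10 + q\right)$ ($m{\left(q \right)} = \left(10 + q\right) 2 q = 2 q \left(10 + q\right)$)
$-140 + m{\left(-11 \right)} \left(-2 - -5\right) = -140 + 2 \left(-11\right) \left(10 - 11\right) \left(-2 - -5\right) = -140 + 2 \left(-11\right) \left(-1\right) \left(-2 + 5\right) = -140 + 22 \cdot 3 = -140 + 66 = -74$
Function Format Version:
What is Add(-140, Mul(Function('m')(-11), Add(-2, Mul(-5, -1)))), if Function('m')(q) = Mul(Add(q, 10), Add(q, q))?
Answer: -74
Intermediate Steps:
Function('m')(q) = Mul(2, q, Add(10, q)) (Function('m')(q) = Mul(Add(10, q), Mul(2, q)) = Mul(2, q, Add(10, q)))
Add(-140, Mul(Function('m')(-11), Add(-2, Mul(-5, -1)))) = Add(-140, Mul(Mul(2, -11, Add(10, -11)), Add(-2, Mul(-5, -1)))) = Add(-140, Mul(Mul(2, -11, -1), Add(-2, 5))) = Add(-140, Mul(22, 3)) = Add(-140, 66) = -74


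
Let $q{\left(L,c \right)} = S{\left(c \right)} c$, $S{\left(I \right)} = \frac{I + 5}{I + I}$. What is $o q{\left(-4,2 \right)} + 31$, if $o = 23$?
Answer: $\frac{223}{2} \approx 111.5$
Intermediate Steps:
$S{\left(I \right)} = \frac{5 + I}{2 I}$
$q{\left(L,c \right)} = \frac{5}{2} + \frac{c}{2}$ ($q{\left(L,c \right)} = \frac{5 + c}{2 c} c = \frac{5}{2} + \frac{c}{2}$)
$o q{\left(-4,2 \right)} + 31 = 23 \left(\frac{5}{2} + \frac{1}{2} \cdot 2\right) + 31 = 23 \left(\frac{5}{2} + 1\right) + 31 = 23 \cdot \frac{7}{2} + 31 = \frac{161}{2} + 31 = \frac{223}{2}$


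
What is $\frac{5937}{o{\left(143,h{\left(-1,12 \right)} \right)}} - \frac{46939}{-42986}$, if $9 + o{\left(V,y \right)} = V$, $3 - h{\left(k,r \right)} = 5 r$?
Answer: $\frac{65374427}{1440031} \approx 45.398$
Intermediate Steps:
$h{\left(k,r \right)} = 3 - 5 r$
$o{\left(V,y \right)} = -9 + V$
$\frac{5937}{o{\left(143,h{\left(-1,12 \right)} \right)}} - \frac{46939}{-42986} = \frac{5937}{-9 + 143} - \frac{46939}{-42986} = \frac{5937}{134} - - \frac{46939}{42986} = 5937 \cdot \frac{1}{134} + \frac{46939}{42986} = \frac{5937}{134} + \frac{46939}{42986} = \frac{65374427}{1440031}$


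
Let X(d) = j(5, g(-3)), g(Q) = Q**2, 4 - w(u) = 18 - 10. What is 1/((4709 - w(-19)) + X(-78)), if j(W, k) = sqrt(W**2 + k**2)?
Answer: 4713/22212263 - sqrt(106)/22212263 ≈ 0.00021172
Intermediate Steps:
w(u) = -4 (w(u) = 4 - (18 - 10) = 4 - 1*8 = 4 - 8 = -4)
X(d) = sqrt(106) (X(d) = sqrt(5**2 + ((-3)**2)**2) = sqrt(25 + 9**2) = sqrt(25 + 81) = sqrt(106))
1/((4709 - w(-19)) + X(-78)) = 1/((4709 - 1*(-4)) + sqrt(106)) = 1/((4709 + 4) + sqrt(106)) = 1/(4713 + sqrt(106))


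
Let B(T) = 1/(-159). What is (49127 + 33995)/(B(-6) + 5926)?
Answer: 13216398/942233 ≈ 14.027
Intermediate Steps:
B(T) = -1/159
(49127 + 33995)/(B(-6) + 5926) = (49127 + 33995)/(-1/159 + 5926) = 83122/(942233/159) = 83122*(159/942233) = 13216398/942233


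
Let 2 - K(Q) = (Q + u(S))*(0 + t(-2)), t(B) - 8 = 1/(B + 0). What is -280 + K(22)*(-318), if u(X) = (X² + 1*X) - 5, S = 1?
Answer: 44399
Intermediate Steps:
u(X) = -5 + X + X² (u(X) = (X² + X) - 5 = (X + X²) - 5 = -5 + X + X²)
t(B) = 8 + 1/B (t(B) = 8 + 1/(B + 0) = 8 + 1/B)
K(Q) = 49/2 - 15*Q/2 (K(Q) = 2 - (Q + (-5 + 1 + 1²))*(0 + (8 + 1/(-2))) = 2 - (Q + (-5 + 1 + 1))*(0 + (8 - ½)) = 2 - (Q - 3)*(0 + 15/2) = 2 - (-3 + Q)*15/2 = 2 - (-45/2 + 15*Q/2) = 2 + (45/2 - 15*Q/2) = 49/2 - 15*Q/2)
-280 + K(22)*(-318) = -280 + (49/2 - 15/2*22)*(-318) = -280 + (49/2 - 165)*(-318) = -280 - 281/2*(-318) = -280 + 44679 = 44399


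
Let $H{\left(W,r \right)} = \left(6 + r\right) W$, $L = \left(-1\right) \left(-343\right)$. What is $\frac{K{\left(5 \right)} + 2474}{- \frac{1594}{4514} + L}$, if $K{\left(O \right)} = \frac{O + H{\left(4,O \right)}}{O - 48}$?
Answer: $\frac{239993581}{33254222} \approx 7.2169$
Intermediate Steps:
$L = 343$
$H{\left(W,r \right)} = W \left(6 + r\right)$
$K{\left(O \right)} = \frac{24 + 5 O}{-48 + O}$ ($K{\left(O \right)} = \frac{O + 4 \left(6 + O\right)}{O - 48} = \frac{O + \left(24 + 4 O\right)}{-48 + O} = \frac{24 + 5 O}{-48 + O}$)
$\frac{K{\left(5 \right)} + 2474}{- \frac{1594}{4514} + L} = \frac{\frac{24 + 5 \cdot 5}{-48 + 5} + 2474}{- \frac{1594}{4514} + 343} = \frac{\frac{24 + 25}{-43} + 2474}{\left(-1594\right) \frac{1}{4514} + 343} = \frac{\left(- \frac{1}{43}\right) 49 + 2474}{- \frac{797}{2257} + 343} = \frac{- \frac{49}{43} + 2474}{\frac{773354}{2257}} = \frac{106333}{43} \cdot \frac{2257}{773354} = \frac{239993581}{33254222}$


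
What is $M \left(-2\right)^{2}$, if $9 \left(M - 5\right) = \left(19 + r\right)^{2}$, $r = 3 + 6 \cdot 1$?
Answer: $\frac{3316}{9} \approx 368.44$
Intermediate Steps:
$r = 9$ ($r = 3 + 6 = 9$)
$M = \frac{829}{9}$ ($M = 5 + \frac{\left(19 + 9\right)^{2}}{9} = 5 + \frac{28^{2}}{9} = 5 + \frac{1}{9} \cdot 784 = 5 + \frac{784}{9} = \frac{829}{9} \approx 92.111$)
$M \left(-2\right)^{2} = \frac{829 \left(-2\right)^{2}}{9} = \frac{829}{9} \cdot 4 = \frac{3316}{9}$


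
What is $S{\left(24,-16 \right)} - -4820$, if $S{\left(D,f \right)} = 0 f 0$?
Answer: $4820$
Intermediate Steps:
$S{\left(D,f \right)} = 0$ ($S{\left(D,f \right)} = 0 \cdot 0 = 0$)
$S{\left(24,-16 \right)} - -4820 = 0 - -4820 = 0 + 4820 = 4820$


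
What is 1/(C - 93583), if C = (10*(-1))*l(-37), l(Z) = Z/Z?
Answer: -1/93593 ≈ -1.0685e-5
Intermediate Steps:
l(Z) = 1
C = -10 (C = (10*(-1))*1 = -10*1 = -10)
1/(C - 93583) = 1/(-10 - 93583) = 1/(-93593) = -1/93593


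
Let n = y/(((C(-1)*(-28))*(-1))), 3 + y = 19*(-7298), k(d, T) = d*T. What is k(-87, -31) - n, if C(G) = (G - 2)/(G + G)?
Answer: 251939/42 ≈ 5998.5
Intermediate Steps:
k(d, T) = T*d
C(G) = (-2 + G)/(2*G) (C(G) = (-2 + G)/((2*G)) = (-2 + G)*(1/(2*G)) = (-2 + G)/(2*G))
y = -138665 (y = -3 + 19*(-7298) = -3 - 138662 = -138665)
n = -138665/42 (n = -138665*(-1/(14*(-2 - 1))) = -138665/((((½)*(-1)*(-3))*(-28))*(-1)) = -138665/(((3/2)*(-28))*(-1)) = -138665/((-42*(-1))) = -138665/42 ≈ -3301.5)
k(-87, -31) - n = -31*(-87) - 1*(-138665/42) = 2697 + 138665/42 = 251939/42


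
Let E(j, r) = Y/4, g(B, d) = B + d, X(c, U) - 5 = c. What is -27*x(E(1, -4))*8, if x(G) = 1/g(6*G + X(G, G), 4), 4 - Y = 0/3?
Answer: -27/2 ≈ -13.500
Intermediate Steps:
X(c, U) = 5 + c
Y = 4 (Y = 4 - 0/3 = 4 - 1*0 = 4 + 0 = 4)
E(j, r) = 1 (E(j, r) = 4/4 = 4*(¼) = 1)
x(G) = 1/(9 + 7*G) (x(G) = 1/((6*G + (5 + G)) + 4) = 1/((5 + 7*G) + 4) = 1/(9 + 7*G))
-27*x(E(1, -4))*8 = -27/(9 + 7*1)*8 = -27/(9 + 7)*8 = -27/16*8 = -27/2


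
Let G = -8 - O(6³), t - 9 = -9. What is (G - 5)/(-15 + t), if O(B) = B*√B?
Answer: 13/15 + 432*√6/5 ≈ 212.50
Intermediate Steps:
t = 0 (t = 9 - 9 = 0)
O(B) = B^(3/2)
G = -8 - 1296*√6 (G = -8 - (6³)^(3/2) = -8 - 216^(3/2) = -8 - 1296*√6 ≈ -3182.5)
(G - 5)/(-15 + t) = ((-8 - 1296*√6) - 5)/(-15 + 0) = (-13 - 1296*√6)/(-15) = -(-13 - 1296*√6)/15 = 13/15 + 432*√6/5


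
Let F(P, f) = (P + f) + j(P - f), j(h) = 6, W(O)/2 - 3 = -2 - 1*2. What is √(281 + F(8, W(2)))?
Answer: √293 ≈ 17.117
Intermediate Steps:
W(O) = -2 (W(O) = 6 + 2*(-2 - 1*2) = 6 + 2*(-2 - 2) = 6 + 2*(-4) = 6 - 8 = -2)
F(P, f) = 6 + P + f (F(P, f) = (P + f) + 6 = 6 + P + f)
√(281 + F(8, W(2))) = √(281 + (6 + 8 - 2)) = √(281 + 12) = √293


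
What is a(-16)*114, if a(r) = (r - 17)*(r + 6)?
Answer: 37620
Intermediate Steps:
a(r) = (-17 + r)*(6 + r)
a(-16)*114 = (-102 + (-16)² - 11*(-16))*114 = (-102 + 256 + 176)*114 = 330*114 = 37620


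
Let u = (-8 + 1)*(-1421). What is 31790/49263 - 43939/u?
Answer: -264050261/70002723 ≈ -3.7720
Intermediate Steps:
u = 9947 (u = -7*(-1421) = 9947)
31790/49263 - 43939/u = 31790/49263 - 43939/9947 = 31790*(1/49263) - 43939*1/9947 = 31790/49263 - 6277/1421 = -264050261/70002723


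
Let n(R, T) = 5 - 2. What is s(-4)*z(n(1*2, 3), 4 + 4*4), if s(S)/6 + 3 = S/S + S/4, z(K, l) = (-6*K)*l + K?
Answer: 6426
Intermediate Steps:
n(R, T) = 3
z(K, l) = K - 6*K*l (z(K, l) = -6*K*l + K = K - 6*K*l)
s(S) = -12 + 3*S/2 (s(S) = -18 + 6*(S/S + S/4) = -18 + 6*(1 + S*(1/4)) = -18 + 6*(1 + S/4) = -18 + (6 + 3*S/2) = -12 + 3*S/2)
s(-4)*z(n(1*2, 3), 4 + 4*4) = (-12 + (3/2)*(-4))*(3*(1 - 6*(4 + 4*4))) = (-12 - 6)*(3*(1 - 6*(4 + 16))) = -54*(1 - 6*20) = -54*(1 - 120) = -54*(-119) = -18*(-357) = 6426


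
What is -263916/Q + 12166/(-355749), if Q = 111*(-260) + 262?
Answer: 46769964908/5086854951 ≈ 9.1943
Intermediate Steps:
Q = -28598 (Q = -28860 + 262 = -28598)
-263916/Q + 12166/(-355749) = -263916/(-28598) + 12166/(-355749) = -263916*(-1/28598) + 12166*(-1/355749) = 131958/14299 - 12166/355749 = 46769964908/5086854951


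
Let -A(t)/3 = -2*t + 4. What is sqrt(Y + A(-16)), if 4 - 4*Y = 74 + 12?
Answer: I*sqrt(514)/2 ≈ 11.336*I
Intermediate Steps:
A(t) = -12 + 6*t (A(t) = -3*(-2*t + 4) = -3*(4 - 2*t) = -12 + 6*t)
Y = -41/2 (Y = 1 - (74 + 12)/4 = 1 - 1/4*86 = 1 - 43/2 = -41/2 ≈ -20.500)
sqrt(Y + A(-16)) = sqrt(-41/2 + (-12 + 6*(-16))) = sqrt(-41/2 + (-12 - 96)) = sqrt(-41/2 - 108) = sqrt(-257/2) = I*sqrt(514)/2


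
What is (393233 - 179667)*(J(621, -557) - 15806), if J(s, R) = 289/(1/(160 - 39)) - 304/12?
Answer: 12261464758/3 ≈ 4.0872e+9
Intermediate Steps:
J(s, R) = 104831/3 (J(s, R) = 289/(1/121) - 304*1/12 = 289/(1/121) - 76/3 = 289*121 - 76/3 = 34969 - 76/3 = 104831/3)
(393233 - 179667)*(J(621, -557) - 15806) = (393233 - 179667)*(104831/3 - 15806) = 213566*(57413/3) = 12261464758/3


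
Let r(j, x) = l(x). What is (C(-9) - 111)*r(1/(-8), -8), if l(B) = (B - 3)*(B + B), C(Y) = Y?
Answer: -21120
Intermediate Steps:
l(B) = 2*B*(-3 + B) (l(B) = (-3 + B)*(2*B) = 2*B*(-3 + B))
r(j, x) = 2*x*(-3 + x)
(C(-9) - 111)*r(1/(-8), -8) = (-9 - 111)*(2*(-8)*(-3 - 8)) = -240*(-8)*(-11) = -120*176 = -21120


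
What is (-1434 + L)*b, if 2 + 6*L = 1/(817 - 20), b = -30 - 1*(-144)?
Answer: -130320639/797 ≈ -1.6351e+5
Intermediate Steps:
b = 114 (b = -30 + 144 = 114)
L = -531/1594 (L = -⅓ + 1/(6*(817 - 20)) = -⅓ + (⅙)/797 = -⅓ + (⅙)*(1/797) = -⅓ + 1/4782 = -531/1594 ≈ -0.33312)
(-1434 + L)*b = (-1434 - 531/1594)*114 = -2286327/1594*114 = -130320639/797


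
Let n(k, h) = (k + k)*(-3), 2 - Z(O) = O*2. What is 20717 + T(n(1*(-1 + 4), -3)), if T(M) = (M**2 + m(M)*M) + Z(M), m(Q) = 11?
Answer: 20881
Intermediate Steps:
Z(O) = 2 - 2*O (Z(O) = 2 - O*2 = 2 - 2*O)
n(k, h) = -6*k (n(k, h) = (2*k)*(-3) = -6*k)
T(M) = 2 + M**2 + 9*M (T(M) = (M**2 + 11*M) + (2 - 2*M) = 2 + M**2 + 9*M)
20717 + T(n(1*(-1 + 4), -3)) = 20717 + (2 + (-6*(-1 + 4))**2 + 9*(-6*(-1 + 4))) = 20717 + (2 + (-6*3)**2 + 9*(-6*3)) = 20717 + (2 + (-18)**2 + 9*(-18)) = 20717 + (2 + 324 - 162) = 20717 + 164 = 20881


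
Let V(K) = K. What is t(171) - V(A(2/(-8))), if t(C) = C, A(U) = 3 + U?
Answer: 673/4 ≈ 168.25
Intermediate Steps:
t(171) - V(A(2/(-8))) = 171 - (3 + 2/(-8)) = 171 - (3 + 2*(-⅛)) = 171 - (3 - ¼) = 171 - 1*11/4 = 171 - 11/4 = 673/4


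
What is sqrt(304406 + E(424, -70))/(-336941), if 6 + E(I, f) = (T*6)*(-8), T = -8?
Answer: -4*sqrt(19049)/336941 ≈ -0.0016385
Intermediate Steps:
E(I, f) = 378 (E(I, f) = -6 - 8*6*(-8) = -6 - 48*(-8) = -6 + 384 = 378)
sqrt(304406 + E(424, -70))/(-336941) = sqrt(304406 + 378)/(-336941) = sqrt(304784)*(-1/336941) = (4*sqrt(19049))*(-1/336941) = -4*sqrt(19049)/336941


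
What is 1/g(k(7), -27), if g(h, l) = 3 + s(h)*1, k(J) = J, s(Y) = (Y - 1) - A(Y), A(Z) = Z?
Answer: ½ ≈ 0.50000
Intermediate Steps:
s(Y) = -1 (s(Y) = (Y - 1) - Y = (-1 + Y) - Y = -1)
g(h, l) = 2 (g(h, l) = 3 - 1*1 = 3 - 1 = 2)
1/g(k(7), -27) = 1/2 = ½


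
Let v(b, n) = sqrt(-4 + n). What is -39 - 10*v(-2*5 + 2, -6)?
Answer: -39 - 10*I*sqrt(10) ≈ -39.0 - 31.623*I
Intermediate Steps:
-39 - 10*v(-2*5 + 2, -6) = -39 - 10*sqrt(-4 - 6) = -39 - 10*I*sqrt(10)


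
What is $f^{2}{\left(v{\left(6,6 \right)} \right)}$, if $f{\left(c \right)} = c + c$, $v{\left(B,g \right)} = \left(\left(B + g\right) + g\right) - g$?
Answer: $576$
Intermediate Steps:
$v{\left(B,g \right)} = B + g$ ($v{\left(B,g \right)} = \left(B + 2 g\right) - g = B + g$)
$f{\left(c \right)} = 2 c$
$f^{2}{\left(v{\left(6,6 \right)} \right)} = \left(2 \left(6 + 6\right)\right)^{2} = \left(2 \cdot 12\right)^{2} = 24^{2} = 576$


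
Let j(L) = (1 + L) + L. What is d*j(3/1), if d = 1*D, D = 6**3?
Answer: 1512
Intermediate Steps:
D = 216
j(L) = 1 + 2*L
d = 216 (d = 1*216 = 216)
d*j(3/1) = 216*(1 + 2*(3/1)) = 216*(1 + 2*(3*1)) = 216*(1 + 2*3) = 216*(1 + 6) = 216*7 = 1512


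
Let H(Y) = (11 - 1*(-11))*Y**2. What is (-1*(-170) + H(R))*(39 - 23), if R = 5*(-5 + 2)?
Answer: 81920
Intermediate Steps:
R = -15 (R = 5*(-3) = -15)
H(Y) = 22*Y**2 (H(Y) = (11 + 11)*Y**2 = 22*Y**2)
(-1*(-170) + H(R))*(39 - 23) = (-1*(-170) + 22*(-15)**2)*(39 - 23) = (170 + 22*225)*16 = (170 + 4950)*16 = 5120*16 = 81920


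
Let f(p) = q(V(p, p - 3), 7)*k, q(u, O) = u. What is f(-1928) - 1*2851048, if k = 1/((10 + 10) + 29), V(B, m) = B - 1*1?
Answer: -139703281/49 ≈ -2.8511e+6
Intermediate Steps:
V(B, m) = -1 + B (V(B, m) = B - 1 = -1 + B)
k = 1/49 (k = 1/(20 + 29) = 1/49 ≈ 0.020408)
f(p) = -1/49 + p/49 (f(p) = (-1 + p)*(1/49) = -1/49 + p/49)
f(-1928) - 1*2851048 = (-1/49 + (1/49)*(-1928)) - 1*2851048 = (-1/49 - 1928/49) - 2851048 = -1929/49 - 2851048 = -139703281/49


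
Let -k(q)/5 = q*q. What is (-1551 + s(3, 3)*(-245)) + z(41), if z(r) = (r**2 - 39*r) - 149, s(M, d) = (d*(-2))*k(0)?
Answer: -1618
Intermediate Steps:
k(q) = -5*q**2 (k(q) = -5*q*q = -5*q**2)
s(M, d) = 0 (s(M, d) = (d*(-2))*(-5*0**2) = (-2*d)*(-5*0) = -2*d*0 = 0)
z(r) = -149 + r**2 - 39*r
(-1551 + s(3, 3)*(-245)) + z(41) = (-1551 + 0*(-245)) + (-149 + 41**2 - 39*41) = (-1551 + 0) + (-149 + 1681 - 1599) = -1551 - 67 = -1618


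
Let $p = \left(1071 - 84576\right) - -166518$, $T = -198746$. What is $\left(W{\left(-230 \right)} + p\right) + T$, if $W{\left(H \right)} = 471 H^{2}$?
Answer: $24800167$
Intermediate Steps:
$p = 83013$ ($p = -83505 + 166518 = 83013$)
$\left(W{\left(-230 \right)} + p\right) + T = \left(471 \left(-230\right)^{2} + 83013\right) - 198746 = \left(471 \cdot 52900 + 83013\right) - 198746 = \left(24915900 + 83013\right) - 198746 = 24998913 - 198746 = 24800167$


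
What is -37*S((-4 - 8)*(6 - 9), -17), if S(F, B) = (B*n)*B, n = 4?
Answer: -42772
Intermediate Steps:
S(F, B) = 4*B**2 (S(F, B) = (B*4)*B = (4*B)*B = 4*B**2)
-37*S((-4 - 8)*(6 - 9), -17) = -148*(-17)**2 = -148*289 = -37*1156 = -42772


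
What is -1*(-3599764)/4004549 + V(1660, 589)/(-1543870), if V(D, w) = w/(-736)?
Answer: 4090372146635841/4550322255567680 ≈ 0.89892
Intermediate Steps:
V(D, w) = -w/736 (V(D, w) = w*(-1/736) = -w/736)
-1*(-3599764)/4004549 + V(1660, 589)/(-1543870) = -1*(-3599764)/4004549 - 1/736*589/(-1543870) = 3599764*(1/4004549) - 589/736*(-1/1543870) = 3599764/4004549 + 589/1136288320 = 4090372146635841/4550322255567680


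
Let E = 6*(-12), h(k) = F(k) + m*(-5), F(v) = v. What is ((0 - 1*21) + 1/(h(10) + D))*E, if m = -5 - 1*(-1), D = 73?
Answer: 155664/103 ≈ 1511.3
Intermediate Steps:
m = -4 (m = -5 + 1 = -4)
h(k) = 20 + k (h(k) = k - 4*(-5) = k + 20 = 20 + k)
E = -72
((0 - 1*21) + 1/(h(10) + D))*E = ((0 - 1*21) + 1/((20 + 10) + 73))*(-72) = ((0 - 21) + 1/(30 + 73))*(-72) = (-21 + 1/103)*(-72) = -2162/103*(-72) = 155664/103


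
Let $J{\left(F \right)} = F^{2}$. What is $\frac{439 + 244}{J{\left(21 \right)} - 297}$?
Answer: $\frac{683}{144} \approx 4.7431$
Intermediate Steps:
$\frac{439 + 244}{J{\left(21 \right)} - 297} = \frac{439 + 244}{21^{2} - 297} = \frac{683}{441 - 297} = \frac{683}{144}$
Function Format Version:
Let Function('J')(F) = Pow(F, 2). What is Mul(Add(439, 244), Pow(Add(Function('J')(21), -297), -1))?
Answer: Rational(683, 144) ≈ 4.7431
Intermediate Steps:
Mul(Add(439, 244), Pow(Add(Function('J')(21), -297), -1)) = Mul(Add(439, 244), Pow(Add(Pow(21, 2), -297), -1)) = Mul(683, Pow(Add(441, -297), -1)) = Mul(683, Pow(144, -1)) = Mul(683, Rational(1, 144)) = Rational(683, 144)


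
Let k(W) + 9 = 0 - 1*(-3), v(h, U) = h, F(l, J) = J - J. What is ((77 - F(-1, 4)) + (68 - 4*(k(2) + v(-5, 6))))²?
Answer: 35721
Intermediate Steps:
F(l, J) = 0
k(W) = -6 (k(W) = -9 + (0 - 1*(-3)) = -9 + (0 + 3) = -9 + 3 = -6)
((77 - F(-1, 4)) + (68 - 4*(k(2) + v(-5, 6))))² = ((77 - 1*0) + (68 - 4*(-6 - 5)))² = ((77 + 0) + (68 - 4*(-11)))² = (77 + (68 + 44))² = (77 + 112)² = 189² = 35721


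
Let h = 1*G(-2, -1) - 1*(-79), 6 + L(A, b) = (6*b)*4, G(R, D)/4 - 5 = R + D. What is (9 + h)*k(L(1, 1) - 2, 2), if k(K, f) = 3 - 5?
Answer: -192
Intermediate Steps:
G(R, D) = 20 + 4*D + 4*R (G(R, D) = 20 + 4*(R + D) = 20 + 4*(D + R) = 20 + (4*D + 4*R) = 20 + 4*D + 4*R)
L(A, b) = -6 + 24*b (L(A, b) = -6 + (6*b)*4 = -6 + 24*b)
h = 87 (h = 1*(20 + 4*(-1) + 4*(-2)) - 1*(-79) = 1*(20 - 4 - 8) + 79 = 1*8 + 79 = 8 + 79 = 87)
k(K, f) = -2
(9 + h)*k(L(1, 1) - 2, 2) = (9 + 87)*(-2) = 96*(-2) = -192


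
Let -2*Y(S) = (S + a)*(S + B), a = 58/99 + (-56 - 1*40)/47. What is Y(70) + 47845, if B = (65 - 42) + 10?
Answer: 206197787/4653 ≈ 44315.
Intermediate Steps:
a = -6778/4653 (a = 58*(1/99) + (-56 - 40)*(1/47) = 58/99 - 96*1/47 = 58/99 - 96/47 = -6778/4653 ≈ -1.4567)
B = 33 (B = 23 + 10 = 33)
Y(S) = -(33 + S)*(-6778/4653 + S)/2 (Y(S) = -(S - 6778/4653)*(S + 33)/2 = -(-6778/4653 + S)*(33 + S)/2 = -(33 + S)*(-6778/4653 + S)/2)
Y(70) + 47845 = (3389/141 - 146771/9306*70 - ½*70²) + 47845 = (3389/141 - 5136985/4653 - ½*4900) + 47845 = (3389/141 - 5136985/4653 - 2450) + 47845 = -16424998/4653 + 47845 = 206197787/4653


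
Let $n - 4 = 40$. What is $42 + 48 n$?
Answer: $2154$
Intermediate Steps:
$n = 44$ ($n = 4 + 40 = 44$)
$42 + 48 n = 42 + 48 \cdot 44 = 42 + 2112 = 2154$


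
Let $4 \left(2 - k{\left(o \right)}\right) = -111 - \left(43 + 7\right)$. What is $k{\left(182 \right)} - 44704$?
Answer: $- \frac{178647}{4} \approx -44662.0$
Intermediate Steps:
$k{\left(o \right)} = \frac{169}{4}$ ($k{\left(o \right)} = 2 - \frac{-111 - \left(43 + 7\right)}{4} = 2 - \frac{-111 - 50}{4} = 2 - - \frac{161}{4} = 2 + \frac{161}{4} = \frac{169}{4}$)
$k{\left(182 \right)} - 44704 = \frac{169}{4} - 44704 = - \frac{178647}{4}$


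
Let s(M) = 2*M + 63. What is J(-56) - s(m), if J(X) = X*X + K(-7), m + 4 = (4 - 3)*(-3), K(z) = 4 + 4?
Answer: 3095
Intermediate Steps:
K(z) = 8
m = -7 (m = -4 + (4 - 3)*(-3) = -4 + 1*(-3) = -4 - 3 = -7)
s(M) = 63 + 2*M
J(X) = 8 + X² (J(X) = X*X + 8 = X² + 8 = 8 + X²)
J(-56) - s(m) = (8 + (-56)²) - (63 + 2*(-7)) = (8 + 3136) - (63 - 14) = 3144 - 1*49 = 3144 - 49 = 3095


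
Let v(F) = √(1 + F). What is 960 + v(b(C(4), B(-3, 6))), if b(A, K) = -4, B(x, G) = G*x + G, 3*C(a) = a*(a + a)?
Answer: 960 + I*√3 ≈ 960.0 + 1.732*I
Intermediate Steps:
C(a) = 2*a²/3 (C(a) = (a*(a + a))/3 = (a*(2*a))/3 = (2*a²)/3 = 2*a²/3)
B(x, G) = G + G*x
960 + v(b(C(4), B(-3, 6))) = 960 + √(1 - 4) = 960 + √(-3) = 960 + I*√3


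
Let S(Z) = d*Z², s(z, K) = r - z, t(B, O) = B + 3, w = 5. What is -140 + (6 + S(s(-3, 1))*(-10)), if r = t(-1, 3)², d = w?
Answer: -2584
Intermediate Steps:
d = 5
t(B, O) = 3 + B
r = 4 (r = (3 - 1)² = 2² = 4)
s(z, K) = 4 - z
S(Z) = 5*Z²
-140 + (6 + S(s(-3, 1))*(-10)) = -140 + (6 + (5*(4 - 1*(-3))²)*(-10)) = -140 + (6 + (5*(4 + 3)²)*(-10)) = -140 + (6 + (5*7²)*(-10)) = -140 + (6 + (5*49)*(-10)) = -140 + (6 + 245*(-10)) = -140 + (6 - 2450) = -140 - 2444 = -2584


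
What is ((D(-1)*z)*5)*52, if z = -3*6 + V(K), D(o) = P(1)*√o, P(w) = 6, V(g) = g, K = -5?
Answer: -35880*I ≈ -35880.0*I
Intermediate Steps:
D(o) = 6*√o
z = -23 (z = -3*6 - 5 = -18 - 5 = -23)
((D(-1)*z)*5)*52 = (((6*√(-1))*(-23))*5)*52 = (((6*I)*(-23))*5)*52 = (-138*I*5)*52 = -690*I*52 = -35880*I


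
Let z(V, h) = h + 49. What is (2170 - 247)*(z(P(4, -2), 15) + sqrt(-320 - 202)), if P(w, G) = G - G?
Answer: 123072 + 5769*I*sqrt(58) ≈ 1.2307e+5 + 43935.0*I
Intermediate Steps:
P(w, G) = 0
z(V, h) = 49 + h
(2170 - 247)*(z(P(4, -2), 15) + sqrt(-320 - 202)) = (2170 - 247)*((49 + 15) + sqrt(-320 - 202)) = 1923*(64 + sqrt(-522)) = 1923*(64 + 3*I*sqrt(58)) = 123072 + 5769*I*sqrt(58)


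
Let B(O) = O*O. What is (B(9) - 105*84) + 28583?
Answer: 19844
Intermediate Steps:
B(O) = O²
(B(9) - 105*84) + 28583 = (9² - 105*84) + 28583 = (81 - 8820) + 28583 = -8739 + 28583 = 19844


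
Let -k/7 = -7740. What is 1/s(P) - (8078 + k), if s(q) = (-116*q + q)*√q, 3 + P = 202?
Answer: -62258 - √199/4554115 ≈ -62258.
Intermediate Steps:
k = 54180 (k = -7*(-7740) = 54180)
P = 199 (P = -3 + 202 = 199)
s(q) = -115*q^(3/2) (s(q) = (-115*q)*√q = -115*q^(3/2))
1/s(P) - (8078 + k) = 1/(-22885*√199) - (8078 + 54180) = 1/(-22885*√199) - 1*62258 = 1/(-22885*√199) - 62258 = -√199/4554115 - 62258 = -62258 - √199/4554115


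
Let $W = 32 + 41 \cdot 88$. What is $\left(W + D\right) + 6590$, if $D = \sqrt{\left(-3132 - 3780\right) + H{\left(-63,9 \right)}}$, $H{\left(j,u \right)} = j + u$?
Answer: $10230 + 9 i \sqrt{86} \approx 10230.0 + 83.463 i$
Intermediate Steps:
$D = 9 i \sqrt{86}$ ($D = \sqrt{\left(-3132 - 3780\right) + \left(-63 + 9\right)} = \sqrt{\left(-3132 - 3780\right) - 54} = \sqrt{-6912 - 54} = \sqrt{-6966} = 9 i \sqrt{86} \approx 83.463 i$)
$W = 3640$ ($W = 32 + 3608 = 3640$)
$\left(W + D\right) + 6590 = \left(3640 + 9 i \sqrt{86}\right) + 6590 = 10230 + 9 i \sqrt{86}$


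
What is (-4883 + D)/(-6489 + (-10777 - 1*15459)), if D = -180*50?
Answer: 13883/32725 ≈ 0.42423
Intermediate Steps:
D = -9000
(-4883 + D)/(-6489 + (-10777 - 1*15459)) = (-4883 - 9000)/(-6489 + (-10777 - 1*15459)) = -13883/(-6489 + (-10777 - 15459)) = -13883/(-6489 - 26236) = -13883/(-32725) = -13883*(-1/32725) = 13883/32725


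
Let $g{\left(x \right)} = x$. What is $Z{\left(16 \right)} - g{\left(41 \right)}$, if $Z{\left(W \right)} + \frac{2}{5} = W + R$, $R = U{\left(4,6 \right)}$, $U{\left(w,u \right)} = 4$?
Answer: $- \frac{107}{5} \approx -21.4$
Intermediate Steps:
$R = 4$
$Z{\left(W \right)} = \frac{18}{5} + W$ ($Z{\left(W \right)} = - \frac{2}{5} + \left(W + 4\right) = - \frac{2}{5} + \left(4 + W\right) = \frac{18}{5} + W$)
$Z{\left(16 \right)} - g{\left(41 \right)} = \left(\frac{18}{5} + 16\right) - 41 = \frac{98}{5} - 41 = - \frac{107}{5}$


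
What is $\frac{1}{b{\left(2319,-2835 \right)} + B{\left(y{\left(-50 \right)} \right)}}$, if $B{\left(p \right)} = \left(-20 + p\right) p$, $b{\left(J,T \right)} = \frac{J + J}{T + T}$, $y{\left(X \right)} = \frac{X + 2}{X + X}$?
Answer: $- \frac{118125}{1203409} \approx -0.098159$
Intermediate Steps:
$y{\left(X \right)} = \frac{2 + X}{2 X}$
$b{\left(J,T \right)} = \frac{J}{T}$ ($b{\left(J,T \right)} = \frac{2 J}{2 T} = 2 J \frac{1}{2 T} = \frac{J}{T}$)
$B{\left(p \right)} = p \left(-20 + p\right)$
$\frac{1}{b{\left(2319,-2835 \right)} + B{\left(y{\left(-50 \right)} \right)}} = \frac{1}{\frac{2319}{-2835} + \frac{2 - 50}{2 \left(-50\right)} \left(-20 + \frac{2 - 50}{2 \left(-50\right)}\right)} = \frac{1}{2319 \left(- \frac{1}{2835}\right) + \frac{1}{2} \left(- \frac{1}{50}\right) \left(-48\right) \left(-20 + \frac{1}{2} \left(- \frac{1}{50}\right) \left(-48\right)\right)} = \frac{1}{- \frac{773}{945} + \frac{12 \left(-20 + \frac{12}{25}\right)}{25}} = \frac{1}{- \frac{773}{945} + \frac{12}{25} \left(- \frac{488}{25}\right)} = \frac{1}{- \frac{773}{945} - \frac{5856}{625}} = \frac{1}{- \frac{1203409}{118125}} = - \frac{118125}{1203409}$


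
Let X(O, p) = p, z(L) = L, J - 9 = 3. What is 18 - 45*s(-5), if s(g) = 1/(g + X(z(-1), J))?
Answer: 81/7 ≈ 11.571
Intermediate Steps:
J = 12 (J = 9 + 3 = 12)
s(g) = 1/(12 + g) (s(g) = 1/(g + 12) = 1/(12 + g))
18 - 45*s(-5) = 18 - 45/(12 - 5) = 18 - 45/7 = 81/7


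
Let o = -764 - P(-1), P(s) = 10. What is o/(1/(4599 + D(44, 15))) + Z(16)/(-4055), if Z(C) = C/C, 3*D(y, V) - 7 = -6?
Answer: -14435329621/4055 ≈ -3.5599e+6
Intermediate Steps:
D(y, V) = ⅓ (D(y, V) = 7/3 + (⅓)*(-6) = 7/3 - 2 = ⅓)
Z(C) = 1
o = -774 (o = -764 - 1*10 = -764 - 10 = -774)
o/(1/(4599 + D(44, 15))) + Z(16)/(-4055) = -774/(1/(4599 + ⅓)) + 1/(-4055) = -774/(1/(13798/3)) + 1*(-1/4055) = -774/3/13798 - 1/4055 = -774*13798/3 - 1/4055 = -3559884 - 1/4055 = -14435329621/4055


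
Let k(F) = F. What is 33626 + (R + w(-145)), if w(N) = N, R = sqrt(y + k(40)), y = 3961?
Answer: 33481 + sqrt(4001) ≈ 33544.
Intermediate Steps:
R = sqrt(4001) (R = sqrt(3961 + 40) = sqrt(4001) ≈ 63.253)
33626 + (R + w(-145)) = 33626 + (sqrt(4001) - 145) = 33626 + (-145 + sqrt(4001)) = 33481 + sqrt(4001)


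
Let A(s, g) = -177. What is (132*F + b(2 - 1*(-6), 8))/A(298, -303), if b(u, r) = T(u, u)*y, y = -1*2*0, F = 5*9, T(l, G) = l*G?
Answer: -1980/59 ≈ -33.559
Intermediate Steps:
T(l, G) = G*l
F = 45
y = 0 (y = -2*0 = 0)
b(u, r) = 0 (b(u, r) = (u*u)*0 = u²*0 = 0)
(132*F + b(2 - 1*(-6), 8))/A(298, -303) = (132*45 + 0)/(-177) = (5940 + 0)*(-1/177) = 5940*(-1/177) = -1980/59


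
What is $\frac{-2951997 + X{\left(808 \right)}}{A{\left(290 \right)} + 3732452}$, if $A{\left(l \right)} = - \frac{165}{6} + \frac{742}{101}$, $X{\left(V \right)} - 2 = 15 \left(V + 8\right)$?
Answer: $- \frac{84832930}{107707319} \approx -0.78762$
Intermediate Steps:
$X{\left(V \right)} = 122 + 15 V$ ($X{\left(V \right)} = 2 + 15 \left(V + 8\right) = 2 + 15 \left(8 + V\right) = 2 + \left(120 + 15 V\right) = 122 + 15 V$)
$A{\left(l \right)} = - \frac{4071}{202}$ ($A{\left(l \right)} = \left(-165\right) \frac{1}{6} + 742 \cdot \frac{1}{101} = - \frac{55}{2} + \frac{742}{101} = - \frac{4071}{202}$)
$\frac{-2951997 + X{\left(808 \right)}}{A{\left(290 \right)} + 3732452} = \frac{-2951997 + \left(122 + 15 \cdot 808\right)}{- \frac{4071}{202} + 3732452} = \frac{-2951997 + \left(122 + 12120\right)}{\frac{753951233}{202}} = \left(-2951997 + 12242\right) \frac{202}{753951233} = \left(-2939755\right) \frac{202}{753951233} = - \frac{84832930}{107707319}$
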